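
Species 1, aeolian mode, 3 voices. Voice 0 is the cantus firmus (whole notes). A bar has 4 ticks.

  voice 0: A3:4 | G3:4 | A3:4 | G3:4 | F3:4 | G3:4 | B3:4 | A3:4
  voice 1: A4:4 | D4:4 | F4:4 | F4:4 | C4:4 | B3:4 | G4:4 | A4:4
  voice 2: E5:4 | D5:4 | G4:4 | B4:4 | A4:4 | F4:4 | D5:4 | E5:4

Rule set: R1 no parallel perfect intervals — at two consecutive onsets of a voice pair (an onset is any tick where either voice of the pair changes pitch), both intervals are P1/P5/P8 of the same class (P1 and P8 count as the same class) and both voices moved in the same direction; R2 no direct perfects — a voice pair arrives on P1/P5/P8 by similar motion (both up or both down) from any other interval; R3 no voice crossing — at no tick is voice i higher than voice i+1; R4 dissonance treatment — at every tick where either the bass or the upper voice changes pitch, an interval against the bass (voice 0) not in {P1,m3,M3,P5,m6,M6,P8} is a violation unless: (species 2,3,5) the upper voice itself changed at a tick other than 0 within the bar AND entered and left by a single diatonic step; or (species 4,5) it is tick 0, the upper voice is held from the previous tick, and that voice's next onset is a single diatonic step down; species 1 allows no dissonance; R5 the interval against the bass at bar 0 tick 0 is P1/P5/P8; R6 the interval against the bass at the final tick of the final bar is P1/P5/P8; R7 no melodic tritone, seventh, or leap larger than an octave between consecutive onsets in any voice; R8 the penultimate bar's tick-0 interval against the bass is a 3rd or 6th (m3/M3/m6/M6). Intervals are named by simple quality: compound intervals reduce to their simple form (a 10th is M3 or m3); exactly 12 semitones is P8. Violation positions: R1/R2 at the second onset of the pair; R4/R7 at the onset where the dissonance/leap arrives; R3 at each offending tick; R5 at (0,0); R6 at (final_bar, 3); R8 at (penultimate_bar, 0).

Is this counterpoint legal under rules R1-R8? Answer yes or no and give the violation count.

bar 0: v0=A3 v1=A4 v2=E5 (P5)
bar 1: v0=G3 v1=D4 v2=D5 (P5)
bar 2: v0=A3 v1=F4 v2=G4 (m7)
bar 3: v0=G3 v1=F4 v2=B4 (M3)
bar 4: v0=F3 v1=C4 v2=A4 (M3)
bar 5: v0=G3 v1=B3 v2=F4 (m7)
bar 6: v0=B3 v1=G4 v2=D5 (m3)
bar 7: v0=A3 v1=A4 v2=E5 (P5)
  R1 @ bar1.0: A3/E5 P5 -> G3/D5 P5 similar
  R2 @ bar1.0: A3/A4 P8 -> G3/D4 P5 similar
  R2 @ bar1.0: A4/E5 P5 -> D4/D5 P8 similar
  R4 @ bar2.0: A3/G4 m7 untreated
  R4 @ bar3.0: G3/F4 m7 untreated
  R2 @ bar4.0: G3/F4 m7 -> F3/C4 P5 similar
  R4 @ bar5.0: G3/F4 m7 untreated
  R2 @ bar6.0: B3/F4 TT -> G4/D5 P5 similar
  R1 @ bar7.0: G4/D5 P5 -> A4/E5 P5 similar

No (9 violations)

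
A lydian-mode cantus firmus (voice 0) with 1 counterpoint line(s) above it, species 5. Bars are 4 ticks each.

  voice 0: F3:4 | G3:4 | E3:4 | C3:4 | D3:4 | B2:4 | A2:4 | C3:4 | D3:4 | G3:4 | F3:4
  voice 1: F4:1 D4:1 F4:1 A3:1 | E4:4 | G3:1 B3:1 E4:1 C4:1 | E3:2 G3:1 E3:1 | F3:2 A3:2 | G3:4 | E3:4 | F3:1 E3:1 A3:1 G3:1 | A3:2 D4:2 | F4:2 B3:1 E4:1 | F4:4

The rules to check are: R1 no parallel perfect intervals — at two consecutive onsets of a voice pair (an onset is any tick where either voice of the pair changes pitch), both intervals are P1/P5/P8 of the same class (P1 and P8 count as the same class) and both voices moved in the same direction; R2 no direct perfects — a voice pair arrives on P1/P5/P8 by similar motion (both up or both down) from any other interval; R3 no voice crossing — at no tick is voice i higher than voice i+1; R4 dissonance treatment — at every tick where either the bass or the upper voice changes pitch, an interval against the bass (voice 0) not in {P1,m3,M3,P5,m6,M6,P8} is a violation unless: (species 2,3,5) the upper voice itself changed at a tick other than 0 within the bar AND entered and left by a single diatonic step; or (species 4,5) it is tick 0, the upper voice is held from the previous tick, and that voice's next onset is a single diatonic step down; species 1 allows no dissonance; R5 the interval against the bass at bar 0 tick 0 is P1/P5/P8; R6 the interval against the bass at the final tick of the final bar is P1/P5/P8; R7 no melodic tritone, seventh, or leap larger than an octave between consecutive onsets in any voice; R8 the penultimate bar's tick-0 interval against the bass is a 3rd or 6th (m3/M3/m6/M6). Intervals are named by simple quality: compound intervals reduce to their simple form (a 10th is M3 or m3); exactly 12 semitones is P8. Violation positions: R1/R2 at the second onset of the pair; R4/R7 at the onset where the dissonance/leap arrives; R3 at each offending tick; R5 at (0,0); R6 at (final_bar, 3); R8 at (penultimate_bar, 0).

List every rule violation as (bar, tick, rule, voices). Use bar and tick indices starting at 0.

bar 0: v0=F3 v1=F4 downbeat P8
bar 1: v0=G3 v1=E4 downbeat M6
bar 2: v0=E3 v1=G3 downbeat m3
bar 3: v0=C3 v1=E3 downbeat M3
bar 4: v0=D3 v1=F3 downbeat m3
bar 5: v0=B2 v1=G3 downbeat m6
bar 6: v0=A2 v1=E3 downbeat P5
bar 7: v0=C3 v1=F3 downbeat P4
bar 8: v0=D3 v1=A3 downbeat P5
bar 9: v0=G3 v1=F4 downbeat m7
bar 10: v0=F3 v1=F4 downbeat P8
  -> R2 @ bar 6 tick 0 v(0, 1): B2/G3 m6 -> A2/E3 P5 similar
  -> R4 @ bar 7 tick 0 v(0, 1): C3/F3 P4 untreated
  -> R1 @ bar 8 tick 0 v(0, 1): C3/G3 P5 -> D3/A3 P5 similar
  -> R4 @ bar 9 tick 0 v(0, 1): G3/F4 m7 untreated
  -> R8 @ bar 9 tick 0 v(0, 1): penult m7 not 3rd/6th
  -> R7 @ bar 9 tick 2 v(1,): F4->B3 leap 6st

(6, 0, R2, (0, 1))
(7, 0, R4, (0, 1))
(8, 0, R1, (0, 1))
(9, 0, R4, (0, 1))
(9, 0, R8, (0, 1))
(9, 2, R7, (1,))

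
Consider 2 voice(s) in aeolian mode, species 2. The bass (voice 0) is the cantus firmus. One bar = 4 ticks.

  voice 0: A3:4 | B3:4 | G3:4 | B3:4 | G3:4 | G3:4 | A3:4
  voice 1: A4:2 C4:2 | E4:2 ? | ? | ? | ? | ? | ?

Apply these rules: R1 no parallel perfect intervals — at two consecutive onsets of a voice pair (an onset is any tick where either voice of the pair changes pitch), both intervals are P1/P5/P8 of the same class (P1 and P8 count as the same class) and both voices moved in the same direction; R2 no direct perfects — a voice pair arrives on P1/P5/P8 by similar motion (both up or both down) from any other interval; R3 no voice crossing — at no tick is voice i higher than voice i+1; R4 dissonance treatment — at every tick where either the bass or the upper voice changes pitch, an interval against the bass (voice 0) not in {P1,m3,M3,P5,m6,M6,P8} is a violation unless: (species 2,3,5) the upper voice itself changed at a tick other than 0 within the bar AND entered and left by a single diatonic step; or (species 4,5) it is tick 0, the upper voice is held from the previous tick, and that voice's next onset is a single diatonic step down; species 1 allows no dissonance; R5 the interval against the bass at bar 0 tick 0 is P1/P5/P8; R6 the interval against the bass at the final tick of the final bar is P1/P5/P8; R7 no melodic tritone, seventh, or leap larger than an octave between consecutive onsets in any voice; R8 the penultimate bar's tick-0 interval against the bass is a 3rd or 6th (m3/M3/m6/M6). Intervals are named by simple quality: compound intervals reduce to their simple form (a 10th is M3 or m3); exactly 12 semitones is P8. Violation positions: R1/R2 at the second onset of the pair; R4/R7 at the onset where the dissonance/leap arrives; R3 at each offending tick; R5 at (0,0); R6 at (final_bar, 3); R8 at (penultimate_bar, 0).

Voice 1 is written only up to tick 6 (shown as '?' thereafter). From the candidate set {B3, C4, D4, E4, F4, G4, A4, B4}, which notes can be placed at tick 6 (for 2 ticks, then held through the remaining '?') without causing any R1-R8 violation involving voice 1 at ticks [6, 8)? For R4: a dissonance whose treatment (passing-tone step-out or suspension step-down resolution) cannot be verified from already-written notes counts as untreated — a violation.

B3: legal
C4: violates R4
D4: legal
E4: legal
F4: violates R4
G4: legal
A4: violates R4
B4: legal

{B3, B4, D4, E4, G4}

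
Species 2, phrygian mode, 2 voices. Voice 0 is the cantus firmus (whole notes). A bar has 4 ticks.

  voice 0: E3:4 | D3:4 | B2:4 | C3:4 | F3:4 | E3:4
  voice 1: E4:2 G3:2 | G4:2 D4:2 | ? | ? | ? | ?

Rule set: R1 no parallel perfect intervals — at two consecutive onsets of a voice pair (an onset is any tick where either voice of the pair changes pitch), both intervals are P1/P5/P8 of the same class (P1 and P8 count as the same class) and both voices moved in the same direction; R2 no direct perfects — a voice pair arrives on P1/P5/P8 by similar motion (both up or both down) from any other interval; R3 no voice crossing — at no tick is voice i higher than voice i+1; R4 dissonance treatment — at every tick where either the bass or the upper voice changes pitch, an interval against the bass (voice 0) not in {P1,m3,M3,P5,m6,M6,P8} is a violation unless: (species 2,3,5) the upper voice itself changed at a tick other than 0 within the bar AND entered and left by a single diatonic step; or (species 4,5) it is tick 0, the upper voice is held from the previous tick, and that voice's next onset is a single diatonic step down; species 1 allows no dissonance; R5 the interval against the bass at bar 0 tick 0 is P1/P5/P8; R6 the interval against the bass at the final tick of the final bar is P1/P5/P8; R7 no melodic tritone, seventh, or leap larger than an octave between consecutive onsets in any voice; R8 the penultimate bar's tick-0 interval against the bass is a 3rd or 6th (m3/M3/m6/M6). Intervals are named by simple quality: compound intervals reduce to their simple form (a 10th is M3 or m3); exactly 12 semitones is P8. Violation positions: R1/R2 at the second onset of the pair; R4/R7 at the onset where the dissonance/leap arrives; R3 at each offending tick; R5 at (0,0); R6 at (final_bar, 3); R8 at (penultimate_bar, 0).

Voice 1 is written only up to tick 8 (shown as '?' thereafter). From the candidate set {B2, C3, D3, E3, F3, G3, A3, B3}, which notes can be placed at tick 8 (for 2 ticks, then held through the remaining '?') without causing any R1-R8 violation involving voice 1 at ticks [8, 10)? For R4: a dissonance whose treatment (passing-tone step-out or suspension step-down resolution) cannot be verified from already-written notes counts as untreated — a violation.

B2: violates R1,R7
C3: violates R4,R7
D3: legal
E3: violates R4,R7
F3: violates R4
G3: legal
A3: violates R4
B3: violates R1

{D3, G3}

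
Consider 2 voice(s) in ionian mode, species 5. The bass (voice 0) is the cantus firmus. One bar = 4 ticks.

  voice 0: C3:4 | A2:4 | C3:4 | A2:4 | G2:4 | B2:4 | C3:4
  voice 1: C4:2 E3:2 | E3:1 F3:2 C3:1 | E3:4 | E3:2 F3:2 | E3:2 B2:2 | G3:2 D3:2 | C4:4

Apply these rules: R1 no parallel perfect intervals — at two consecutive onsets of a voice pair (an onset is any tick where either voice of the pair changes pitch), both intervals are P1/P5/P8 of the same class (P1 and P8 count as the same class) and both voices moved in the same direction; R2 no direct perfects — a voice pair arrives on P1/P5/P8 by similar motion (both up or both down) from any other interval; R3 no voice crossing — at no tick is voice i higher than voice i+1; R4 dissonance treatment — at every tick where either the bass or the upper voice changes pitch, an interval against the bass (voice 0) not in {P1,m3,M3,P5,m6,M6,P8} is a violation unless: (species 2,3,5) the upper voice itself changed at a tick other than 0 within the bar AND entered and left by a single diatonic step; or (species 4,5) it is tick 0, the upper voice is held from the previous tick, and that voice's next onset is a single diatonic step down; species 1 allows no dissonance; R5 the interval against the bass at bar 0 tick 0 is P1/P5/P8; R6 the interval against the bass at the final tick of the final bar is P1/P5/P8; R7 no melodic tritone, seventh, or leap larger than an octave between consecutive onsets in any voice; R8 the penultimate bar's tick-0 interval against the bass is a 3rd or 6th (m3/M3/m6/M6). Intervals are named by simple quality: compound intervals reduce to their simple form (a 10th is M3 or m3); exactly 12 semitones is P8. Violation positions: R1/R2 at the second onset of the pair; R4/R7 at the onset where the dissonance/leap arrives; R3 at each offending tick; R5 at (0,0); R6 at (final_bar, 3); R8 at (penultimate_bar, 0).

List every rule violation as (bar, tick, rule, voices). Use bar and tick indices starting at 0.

(6, 0, R2, (0, 1))
(6, 0, R7, (1,))

bar 0: v0=C3 v1=C4 downbeat P8
bar 1: v0=A2 v1=E3 downbeat P5
bar 2: v0=C3 v1=E3 downbeat M3
bar 3: v0=A2 v1=E3 downbeat P5
bar 4: v0=G2 v1=E3 downbeat M6
bar 5: v0=B2 v1=G3 downbeat m6
bar 6: v0=C3 v1=C4 downbeat P8
  -> R2 @ bar 6 tick 0 v(0, 1): B2/D3 m3 -> C3/C4 P8 similar
  -> R7 @ bar 6 tick 0 v(1,): D3->C4 leap 10st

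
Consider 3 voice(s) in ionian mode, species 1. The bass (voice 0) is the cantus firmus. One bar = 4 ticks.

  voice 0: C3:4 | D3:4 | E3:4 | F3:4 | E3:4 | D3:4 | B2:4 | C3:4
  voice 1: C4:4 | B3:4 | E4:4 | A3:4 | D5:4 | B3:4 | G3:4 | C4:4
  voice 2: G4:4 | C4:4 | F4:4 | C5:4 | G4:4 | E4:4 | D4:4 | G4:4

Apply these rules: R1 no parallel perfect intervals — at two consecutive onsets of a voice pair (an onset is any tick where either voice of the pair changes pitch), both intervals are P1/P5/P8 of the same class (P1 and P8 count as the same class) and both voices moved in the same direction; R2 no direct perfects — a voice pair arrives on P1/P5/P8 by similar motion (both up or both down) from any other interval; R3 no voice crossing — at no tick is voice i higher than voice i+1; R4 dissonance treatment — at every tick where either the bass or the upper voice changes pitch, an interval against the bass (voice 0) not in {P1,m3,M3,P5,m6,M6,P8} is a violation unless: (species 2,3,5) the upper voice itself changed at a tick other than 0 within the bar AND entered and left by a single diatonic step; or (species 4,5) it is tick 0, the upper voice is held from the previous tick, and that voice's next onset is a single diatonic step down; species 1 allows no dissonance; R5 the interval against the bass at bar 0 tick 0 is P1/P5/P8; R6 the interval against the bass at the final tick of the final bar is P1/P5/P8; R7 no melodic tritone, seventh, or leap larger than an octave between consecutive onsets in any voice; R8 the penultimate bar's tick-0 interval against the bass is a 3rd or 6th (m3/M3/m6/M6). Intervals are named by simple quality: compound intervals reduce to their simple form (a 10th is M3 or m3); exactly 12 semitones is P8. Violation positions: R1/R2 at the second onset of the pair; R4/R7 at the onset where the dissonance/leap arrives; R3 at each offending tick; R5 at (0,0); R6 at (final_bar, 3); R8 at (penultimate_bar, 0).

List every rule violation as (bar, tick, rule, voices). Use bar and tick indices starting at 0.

bar 0: v0=C3 v1=C4 v2=G4 downbeat P5
bar 1: v0=D3 v1=B3 v2=C4 downbeat m7
bar 2: v0=E3 v1=E4 v2=F4 downbeat m2
bar 3: v0=F3 v1=A3 v2=C5 downbeat P5
bar 4: v0=E3 v1=D5 v2=G4 downbeat m3
bar 5: v0=D3 v1=B3 v2=E4 downbeat M2
bar 6: v0=B2 v1=G3 v2=D4 downbeat m3
bar 7: v0=C3 v1=C4 v2=G4 downbeat P5
  -> R4 @ bar 1 tick 0 v(0, 2): D3/C4 m7 untreated
  -> R2 @ bar 2 tick 0 v(0, 1): D3/B3 M6 -> E3/E4 P8 similar
  -> R4 @ bar 2 tick 0 v(0, 2): E3/F4 m2 untreated
  -> R2 @ bar 3 tick 0 v(0, 2): E3/F4 m2 -> F3/C5 P5 similar
  -> R3 @ bar 4 tick 0 v(1, 2): D5 above G4
  -> R4 @ bar 4 tick 0 v(0, 1): E3/D5 m7 untreated
  -> R7 @ bar 4 tick 0 v(1,): A3->D5 leap 17st
  -> R3 @ bar 4 tick 1 v(1, 2): D5 above G4
  -> R3 @ bar 4 tick 2 v(1, 2): D5 above G4
  -> R3 @ bar 4 tick 3 v(1, 2): D5 above G4
  -> R4 @ bar 5 tick 0 v(0, 2): D3/E4 M2 untreated
  -> R7 @ bar 5 tick 0 v(1,): D5->B3 leap 15st
  -> R2 @ bar 6 tick 0 v(1, 2): B3/E4 P4 -> G3/D4 P5 similar
  -> R1 @ bar 7 tick 0 v(1, 2): G3/D4 P5 -> C4/G4 P5 similar
  -> R2 @ bar 7 tick 0 v(0, 1): B2/G3 m6 -> C3/C4 P8 similar
  -> R2 @ bar 7 tick 0 v(0, 2): B2/D4 m3 -> C3/G4 P5 similar

(1, 0, R4, (0, 2))
(2, 0, R2, (0, 1))
(2, 0, R4, (0, 2))
(3, 0, R2, (0, 2))
(4, 0, R3, (1, 2))
(4, 0, R4, (0, 1))
(4, 0, R7, (1,))
(4, 1, R3, (1, 2))
(4, 2, R3, (1, 2))
(4, 3, R3, (1, 2))
(5, 0, R4, (0, 2))
(5, 0, R7, (1,))
(6, 0, R2, (1, 2))
(7, 0, R1, (1, 2))
(7, 0, R2, (0, 1))
(7, 0, R2, (0, 2))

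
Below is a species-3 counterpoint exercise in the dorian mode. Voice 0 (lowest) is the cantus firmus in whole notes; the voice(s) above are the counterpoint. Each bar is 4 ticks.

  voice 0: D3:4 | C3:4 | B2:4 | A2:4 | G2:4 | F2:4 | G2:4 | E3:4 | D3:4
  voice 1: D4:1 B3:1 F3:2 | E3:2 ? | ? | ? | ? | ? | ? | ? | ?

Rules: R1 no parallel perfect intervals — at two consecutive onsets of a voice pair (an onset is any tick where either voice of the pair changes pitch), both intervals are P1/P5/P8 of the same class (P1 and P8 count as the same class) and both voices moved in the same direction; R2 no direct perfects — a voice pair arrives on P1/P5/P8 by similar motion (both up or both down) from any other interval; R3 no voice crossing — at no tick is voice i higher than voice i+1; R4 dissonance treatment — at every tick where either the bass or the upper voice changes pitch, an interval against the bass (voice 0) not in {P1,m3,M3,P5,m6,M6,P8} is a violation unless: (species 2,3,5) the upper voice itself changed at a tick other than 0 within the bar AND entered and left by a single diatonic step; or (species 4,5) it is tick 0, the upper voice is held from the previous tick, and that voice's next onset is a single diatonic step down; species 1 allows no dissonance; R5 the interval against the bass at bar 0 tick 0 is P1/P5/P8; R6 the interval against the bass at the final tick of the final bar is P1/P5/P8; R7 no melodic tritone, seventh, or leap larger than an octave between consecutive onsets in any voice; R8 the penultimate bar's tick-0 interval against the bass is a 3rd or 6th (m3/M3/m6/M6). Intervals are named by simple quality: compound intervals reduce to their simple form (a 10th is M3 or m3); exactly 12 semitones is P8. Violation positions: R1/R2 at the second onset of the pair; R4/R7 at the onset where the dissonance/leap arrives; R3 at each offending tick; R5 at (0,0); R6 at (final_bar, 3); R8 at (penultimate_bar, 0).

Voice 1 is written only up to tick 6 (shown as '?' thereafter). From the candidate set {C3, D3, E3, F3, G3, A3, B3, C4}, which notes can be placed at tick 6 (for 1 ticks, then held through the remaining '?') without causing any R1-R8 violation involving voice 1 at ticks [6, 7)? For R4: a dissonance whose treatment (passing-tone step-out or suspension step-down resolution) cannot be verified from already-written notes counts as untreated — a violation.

{A3, C3, C4, E3, G3}

C3: legal
D3: violates R4
E3: legal
F3: violates R4
G3: legal
A3: legal
B3: violates R4
C4: legal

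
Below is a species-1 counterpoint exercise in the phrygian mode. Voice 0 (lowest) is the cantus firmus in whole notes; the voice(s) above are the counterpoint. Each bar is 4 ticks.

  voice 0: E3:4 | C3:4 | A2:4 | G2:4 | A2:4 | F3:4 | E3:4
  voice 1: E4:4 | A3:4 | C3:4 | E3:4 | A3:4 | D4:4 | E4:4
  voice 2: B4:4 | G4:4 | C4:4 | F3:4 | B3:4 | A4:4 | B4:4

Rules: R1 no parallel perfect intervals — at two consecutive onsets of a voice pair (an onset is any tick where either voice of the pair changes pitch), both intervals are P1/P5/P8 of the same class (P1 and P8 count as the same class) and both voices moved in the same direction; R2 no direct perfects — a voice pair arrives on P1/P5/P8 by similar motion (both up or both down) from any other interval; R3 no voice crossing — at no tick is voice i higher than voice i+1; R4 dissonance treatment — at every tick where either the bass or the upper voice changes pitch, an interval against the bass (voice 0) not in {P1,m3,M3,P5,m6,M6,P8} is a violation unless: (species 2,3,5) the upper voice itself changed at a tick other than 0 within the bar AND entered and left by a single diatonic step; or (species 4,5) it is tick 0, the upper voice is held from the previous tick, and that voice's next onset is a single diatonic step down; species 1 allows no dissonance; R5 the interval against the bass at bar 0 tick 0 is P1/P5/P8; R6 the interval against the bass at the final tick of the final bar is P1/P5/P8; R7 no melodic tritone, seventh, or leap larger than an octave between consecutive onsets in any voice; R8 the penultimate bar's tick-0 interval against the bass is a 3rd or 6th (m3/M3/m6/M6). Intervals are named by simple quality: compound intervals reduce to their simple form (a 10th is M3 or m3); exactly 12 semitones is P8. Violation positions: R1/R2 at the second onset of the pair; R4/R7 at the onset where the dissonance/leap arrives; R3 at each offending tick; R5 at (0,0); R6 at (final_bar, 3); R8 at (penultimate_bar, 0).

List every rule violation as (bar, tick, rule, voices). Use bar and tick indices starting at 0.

bar 0: v0=E3 v1=E4 v2=B4 downbeat P5
bar 1: v0=C3 v1=A3 v2=G4 downbeat P5
bar 2: v0=A2 v1=C3 v2=C4 downbeat m3
bar 3: v0=G2 v1=E3 v2=F3 downbeat m7
bar 4: v0=A2 v1=A3 v2=B3 downbeat M2
bar 5: v0=F3 v1=D4 v2=A4 downbeat M3
bar 6: v0=E3 v1=E4 v2=B4 downbeat P5
  -> R1 @ bar 1 tick 0 v(0, 2): E3/B4 P5 -> C3/G4 P5 similar
  -> R2 @ bar 2 tick 0 v(1, 2): A3/G4 m7 -> C3/C4 P8 similar
  -> R4 @ bar 3 tick 0 v(0, 2): G2/F3 m7 untreated
  -> R2 @ bar 4 tick 0 v(0, 1): G2/E3 M6 -> A2/A3 P8 similar
  -> R4 @ bar 4 tick 0 v(0, 2): A2/B3 M2 untreated
  -> R7 @ bar 4 tick 0 v(2,): F3->B3 leap 6st
  -> R2 @ bar 5 tick 0 v(1, 2): A3/B3 M2 -> D4/A4 P5 similar
  -> R7 @ bar 5 tick 0 v(2,): B3->A4 leap 10st
  -> R1 @ bar 6 tick 0 v(1, 2): D4/A4 P5 -> E4/B4 P5 similar

(1, 0, R1, (0, 2))
(2, 0, R2, (1, 2))
(3, 0, R4, (0, 2))
(4, 0, R2, (0, 1))
(4, 0, R4, (0, 2))
(4, 0, R7, (2,))
(5, 0, R2, (1, 2))
(5, 0, R7, (2,))
(6, 0, R1, (1, 2))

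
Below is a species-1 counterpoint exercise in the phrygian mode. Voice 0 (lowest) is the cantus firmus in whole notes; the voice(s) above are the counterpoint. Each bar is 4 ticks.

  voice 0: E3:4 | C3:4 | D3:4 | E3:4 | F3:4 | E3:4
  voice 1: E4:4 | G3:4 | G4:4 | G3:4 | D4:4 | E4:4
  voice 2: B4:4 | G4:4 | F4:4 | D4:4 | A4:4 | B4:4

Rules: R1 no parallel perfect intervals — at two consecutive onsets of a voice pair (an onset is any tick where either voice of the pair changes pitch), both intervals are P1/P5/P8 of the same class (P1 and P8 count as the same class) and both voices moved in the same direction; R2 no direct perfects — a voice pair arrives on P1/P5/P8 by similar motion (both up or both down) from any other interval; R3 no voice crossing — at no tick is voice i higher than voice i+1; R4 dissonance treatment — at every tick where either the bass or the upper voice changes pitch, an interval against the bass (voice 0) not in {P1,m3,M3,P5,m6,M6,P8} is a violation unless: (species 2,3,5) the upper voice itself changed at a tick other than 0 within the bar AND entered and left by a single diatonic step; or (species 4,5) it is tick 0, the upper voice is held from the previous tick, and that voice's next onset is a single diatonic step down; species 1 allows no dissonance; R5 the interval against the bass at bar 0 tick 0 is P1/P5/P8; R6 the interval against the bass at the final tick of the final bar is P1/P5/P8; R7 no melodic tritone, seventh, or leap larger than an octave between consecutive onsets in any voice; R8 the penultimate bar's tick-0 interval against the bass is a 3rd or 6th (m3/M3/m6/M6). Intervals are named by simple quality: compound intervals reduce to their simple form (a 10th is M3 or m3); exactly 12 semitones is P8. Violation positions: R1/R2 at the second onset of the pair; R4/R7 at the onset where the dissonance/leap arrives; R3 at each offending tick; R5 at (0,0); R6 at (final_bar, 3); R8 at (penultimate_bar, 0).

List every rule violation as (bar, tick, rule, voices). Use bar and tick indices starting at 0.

(1, 0, R1, (0, 2))
(1, 0, R2, (0, 1))
(1, 0, R2, (1, 2))
(2, 0, R3, (1, 2))
(2, 0, R4, (0, 1))
(2, 1, R3, (1, 2))
(2, 2, R3, (1, 2))
(2, 3, R3, (1, 2))
(3, 0, R2, (1, 2))
(3, 0, R4, (0, 2))
(4, 0, R1, (1, 2))
(5, 0, R1, (1, 2))

bar 0: v0=E3 v1=E4 v2=B4 downbeat P5
bar 1: v0=C3 v1=G3 v2=G4 downbeat P5
bar 2: v0=D3 v1=G4 v2=F4 downbeat m3
bar 3: v0=E3 v1=G3 v2=D4 downbeat m7
bar 4: v0=F3 v1=D4 v2=A4 downbeat M3
bar 5: v0=E3 v1=E4 v2=B4 downbeat P5
  -> R1 @ bar 1 tick 0 v(0, 2): E3/B4 P5 -> C3/G4 P5 similar
  -> R2 @ bar 1 tick 0 v(0, 1): E3/E4 P8 -> C3/G3 P5 similar
  -> R2 @ bar 1 tick 0 v(1, 2): E4/B4 P5 -> G3/G4 P8 similar
  -> R3 @ bar 2 tick 0 v(1, 2): G4 above F4
  -> R4 @ bar 2 tick 0 v(0, 1): D3/G4 P4 untreated
  -> R3 @ bar 2 tick 1 v(1, 2): G4 above F4
  -> R3 @ bar 2 tick 2 v(1, 2): G4 above F4
  -> R3 @ bar 2 tick 3 v(1, 2): G4 above F4
  -> R2 @ bar 3 tick 0 v(1, 2): G4/F4 M2 -> G3/D4 P5 similar
  -> R4 @ bar 3 tick 0 v(0, 2): E3/D4 m7 untreated
  -> R1 @ bar 4 tick 0 v(1, 2): G3/D4 P5 -> D4/A4 P5 similar
  -> R1 @ bar 5 tick 0 v(1, 2): D4/A4 P5 -> E4/B4 P5 similar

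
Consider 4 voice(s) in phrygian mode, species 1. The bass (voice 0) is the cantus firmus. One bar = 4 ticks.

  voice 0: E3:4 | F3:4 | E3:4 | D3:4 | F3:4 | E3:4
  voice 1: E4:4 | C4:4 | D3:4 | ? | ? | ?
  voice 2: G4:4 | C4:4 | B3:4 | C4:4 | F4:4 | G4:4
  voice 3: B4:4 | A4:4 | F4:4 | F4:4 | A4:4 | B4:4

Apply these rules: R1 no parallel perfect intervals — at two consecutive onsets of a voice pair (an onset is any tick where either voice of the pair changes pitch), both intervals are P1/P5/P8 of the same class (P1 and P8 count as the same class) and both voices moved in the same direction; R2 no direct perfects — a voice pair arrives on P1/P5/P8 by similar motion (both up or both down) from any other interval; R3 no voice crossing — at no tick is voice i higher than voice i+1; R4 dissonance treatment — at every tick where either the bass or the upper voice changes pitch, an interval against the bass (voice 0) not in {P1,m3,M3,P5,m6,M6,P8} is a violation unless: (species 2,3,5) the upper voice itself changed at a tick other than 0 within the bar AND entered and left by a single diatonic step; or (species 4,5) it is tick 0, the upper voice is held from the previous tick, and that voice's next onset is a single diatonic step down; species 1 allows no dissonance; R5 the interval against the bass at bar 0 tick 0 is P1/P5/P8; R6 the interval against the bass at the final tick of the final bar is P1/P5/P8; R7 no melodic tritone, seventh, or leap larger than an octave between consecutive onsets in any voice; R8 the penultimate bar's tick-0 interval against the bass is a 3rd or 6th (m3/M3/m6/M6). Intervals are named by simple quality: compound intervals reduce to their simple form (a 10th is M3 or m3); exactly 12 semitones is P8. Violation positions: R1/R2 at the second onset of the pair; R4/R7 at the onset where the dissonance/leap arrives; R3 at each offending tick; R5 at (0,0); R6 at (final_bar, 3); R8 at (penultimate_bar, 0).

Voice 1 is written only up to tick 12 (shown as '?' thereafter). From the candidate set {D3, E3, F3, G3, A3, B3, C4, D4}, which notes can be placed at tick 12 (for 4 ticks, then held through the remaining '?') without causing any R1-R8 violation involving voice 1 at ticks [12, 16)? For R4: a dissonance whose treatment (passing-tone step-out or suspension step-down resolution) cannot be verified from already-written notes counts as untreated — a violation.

D3: legal
E3: violates R4
F3: violates R2
G3: violates R4
A3: legal
B3: legal
C4: violates R2,R4,R7
D4: violates R3

{A3, B3, D3}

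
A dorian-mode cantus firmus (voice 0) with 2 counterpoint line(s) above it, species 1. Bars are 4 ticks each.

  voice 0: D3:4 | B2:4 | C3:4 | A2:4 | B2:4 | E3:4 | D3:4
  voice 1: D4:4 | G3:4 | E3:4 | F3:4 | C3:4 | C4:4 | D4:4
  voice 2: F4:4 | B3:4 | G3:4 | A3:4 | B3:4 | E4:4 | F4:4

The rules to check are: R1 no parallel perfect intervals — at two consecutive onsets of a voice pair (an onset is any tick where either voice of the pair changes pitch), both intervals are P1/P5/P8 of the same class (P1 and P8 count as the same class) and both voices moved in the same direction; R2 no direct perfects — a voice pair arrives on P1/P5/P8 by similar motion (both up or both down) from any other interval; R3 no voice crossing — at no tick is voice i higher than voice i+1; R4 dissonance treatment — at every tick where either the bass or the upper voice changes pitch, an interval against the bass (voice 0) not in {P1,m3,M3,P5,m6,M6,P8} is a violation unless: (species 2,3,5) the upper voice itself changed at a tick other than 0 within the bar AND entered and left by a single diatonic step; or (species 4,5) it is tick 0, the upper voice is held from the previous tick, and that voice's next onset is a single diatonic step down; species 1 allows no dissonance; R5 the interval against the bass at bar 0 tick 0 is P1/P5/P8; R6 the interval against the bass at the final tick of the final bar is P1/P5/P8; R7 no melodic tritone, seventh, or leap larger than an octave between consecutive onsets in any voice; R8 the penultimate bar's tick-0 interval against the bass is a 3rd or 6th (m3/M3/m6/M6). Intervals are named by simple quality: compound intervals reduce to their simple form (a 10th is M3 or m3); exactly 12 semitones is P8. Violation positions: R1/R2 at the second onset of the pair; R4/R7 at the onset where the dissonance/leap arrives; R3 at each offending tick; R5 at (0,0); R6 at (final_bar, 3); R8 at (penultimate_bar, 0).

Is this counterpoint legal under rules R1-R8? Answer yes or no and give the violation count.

No (8 violations)

bar 0: v0=D3 v1=D4 v2=F4 (m3)
bar 1: v0=B2 v1=G3 v2=B3 (P8)
bar 2: v0=C3 v1=E3 v2=G3 (P5)
bar 3: v0=A2 v1=F3 v2=A3 (P8)
bar 4: v0=B2 v1=C3 v2=B3 (P8)
bar 5: v0=E3 v1=C4 v2=E4 (P8)
bar 6: v0=D3 v1=D4 v2=F4 (m3)
  R5 @ bar0.0: opens on m3
  R2 @ bar1.0: D3/F4 m3 -> B2/B3 P8 similar
  R7 @ bar1.0: F4->B3 leap 6st
  R1 @ bar4.0: A2/A3 P8 -> B2/B3 P8 similar
  R4 @ bar4.0: B2/C3 m2 untreated
  R1 @ bar5.0: B2/B3 P8 -> E3/E4 P8 similar
  R8 @ bar5.0: penult P8 not 3rd/6th
  R6 @ bar6.3: closes on m3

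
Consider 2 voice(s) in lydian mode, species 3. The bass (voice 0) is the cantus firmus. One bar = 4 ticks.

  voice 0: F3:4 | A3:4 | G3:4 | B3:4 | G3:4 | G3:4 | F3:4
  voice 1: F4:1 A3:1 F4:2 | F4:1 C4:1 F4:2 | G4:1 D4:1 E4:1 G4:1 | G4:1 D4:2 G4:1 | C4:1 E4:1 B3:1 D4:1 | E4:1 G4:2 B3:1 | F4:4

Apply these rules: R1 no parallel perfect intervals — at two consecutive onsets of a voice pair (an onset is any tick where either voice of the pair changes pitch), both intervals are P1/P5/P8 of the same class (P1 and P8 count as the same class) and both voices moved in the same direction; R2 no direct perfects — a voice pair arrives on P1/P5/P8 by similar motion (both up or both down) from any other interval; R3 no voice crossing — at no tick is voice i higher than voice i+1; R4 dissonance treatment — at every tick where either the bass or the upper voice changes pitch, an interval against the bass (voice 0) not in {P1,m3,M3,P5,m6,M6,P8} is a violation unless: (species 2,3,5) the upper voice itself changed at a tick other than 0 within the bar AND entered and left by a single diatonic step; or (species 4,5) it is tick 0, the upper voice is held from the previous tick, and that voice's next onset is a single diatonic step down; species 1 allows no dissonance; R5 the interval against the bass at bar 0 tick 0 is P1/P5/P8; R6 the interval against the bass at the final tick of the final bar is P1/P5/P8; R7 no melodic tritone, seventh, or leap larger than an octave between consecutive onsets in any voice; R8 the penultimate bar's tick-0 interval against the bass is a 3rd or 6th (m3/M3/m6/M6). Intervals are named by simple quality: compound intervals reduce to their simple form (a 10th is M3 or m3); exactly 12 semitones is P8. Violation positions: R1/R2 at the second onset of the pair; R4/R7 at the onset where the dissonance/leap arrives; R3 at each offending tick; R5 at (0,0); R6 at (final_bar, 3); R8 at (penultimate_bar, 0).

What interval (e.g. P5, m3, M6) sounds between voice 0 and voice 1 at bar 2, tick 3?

P8

voice 0=G3 voice 1=G4 -> P8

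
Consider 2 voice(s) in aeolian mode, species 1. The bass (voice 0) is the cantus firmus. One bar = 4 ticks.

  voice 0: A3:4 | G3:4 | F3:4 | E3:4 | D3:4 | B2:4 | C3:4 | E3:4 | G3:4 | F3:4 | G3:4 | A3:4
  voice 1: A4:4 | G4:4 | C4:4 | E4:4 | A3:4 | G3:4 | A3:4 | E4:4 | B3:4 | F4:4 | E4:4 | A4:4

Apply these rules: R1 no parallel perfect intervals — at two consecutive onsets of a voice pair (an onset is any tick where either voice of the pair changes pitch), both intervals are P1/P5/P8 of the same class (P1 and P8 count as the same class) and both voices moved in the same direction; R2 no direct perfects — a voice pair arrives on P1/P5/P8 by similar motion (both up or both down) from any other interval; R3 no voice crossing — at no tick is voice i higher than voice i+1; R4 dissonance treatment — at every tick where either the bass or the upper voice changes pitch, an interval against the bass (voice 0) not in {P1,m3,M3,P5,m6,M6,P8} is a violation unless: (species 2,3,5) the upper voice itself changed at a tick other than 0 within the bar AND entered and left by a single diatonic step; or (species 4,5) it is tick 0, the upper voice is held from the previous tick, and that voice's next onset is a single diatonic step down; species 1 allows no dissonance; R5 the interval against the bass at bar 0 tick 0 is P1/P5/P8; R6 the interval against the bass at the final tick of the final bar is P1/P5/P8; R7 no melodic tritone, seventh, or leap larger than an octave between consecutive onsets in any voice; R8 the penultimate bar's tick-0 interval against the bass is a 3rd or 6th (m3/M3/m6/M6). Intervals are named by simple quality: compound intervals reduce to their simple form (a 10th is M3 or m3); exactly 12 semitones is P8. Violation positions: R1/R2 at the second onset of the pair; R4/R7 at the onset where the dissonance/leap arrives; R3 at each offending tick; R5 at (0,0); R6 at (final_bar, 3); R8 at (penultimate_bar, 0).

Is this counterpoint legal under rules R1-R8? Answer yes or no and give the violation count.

bar 0: v0=A3 v1=A4 (P8)
bar 1: v0=G3 v1=G4 (P8)
bar 2: v0=F3 v1=C4 (P5)
bar 3: v0=E3 v1=E4 (P8)
bar 4: v0=D3 v1=A3 (P5)
bar 5: v0=B2 v1=G3 (m6)
bar 6: v0=C3 v1=A3 (M6)
bar 7: v0=E3 v1=E4 (P8)
bar 8: v0=G3 v1=B3 (M3)
bar 9: v0=F3 v1=F4 (P8)
bar 10: v0=G3 v1=E4 (M6)
bar 11: v0=A3 v1=A4 (P8)
  R1 @ bar1.0: A3/A4 P8 -> G3/G4 P8 similar
  R2 @ bar2.0: G3/G4 P8 -> F3/C4 P5 similar
  R2 @ bar4.0: E3/E4 P8 -> D3/A3 P5 similar
  R2 @ bar7.0: C3/A3 M6 -> E3/E4 P8 similar
  R7 @ bar9.0: B3->F4 leap 6st
  R2 @ bar11.0: G3/E4 M6 -> A3/A4 P8 similar

No (6 violations)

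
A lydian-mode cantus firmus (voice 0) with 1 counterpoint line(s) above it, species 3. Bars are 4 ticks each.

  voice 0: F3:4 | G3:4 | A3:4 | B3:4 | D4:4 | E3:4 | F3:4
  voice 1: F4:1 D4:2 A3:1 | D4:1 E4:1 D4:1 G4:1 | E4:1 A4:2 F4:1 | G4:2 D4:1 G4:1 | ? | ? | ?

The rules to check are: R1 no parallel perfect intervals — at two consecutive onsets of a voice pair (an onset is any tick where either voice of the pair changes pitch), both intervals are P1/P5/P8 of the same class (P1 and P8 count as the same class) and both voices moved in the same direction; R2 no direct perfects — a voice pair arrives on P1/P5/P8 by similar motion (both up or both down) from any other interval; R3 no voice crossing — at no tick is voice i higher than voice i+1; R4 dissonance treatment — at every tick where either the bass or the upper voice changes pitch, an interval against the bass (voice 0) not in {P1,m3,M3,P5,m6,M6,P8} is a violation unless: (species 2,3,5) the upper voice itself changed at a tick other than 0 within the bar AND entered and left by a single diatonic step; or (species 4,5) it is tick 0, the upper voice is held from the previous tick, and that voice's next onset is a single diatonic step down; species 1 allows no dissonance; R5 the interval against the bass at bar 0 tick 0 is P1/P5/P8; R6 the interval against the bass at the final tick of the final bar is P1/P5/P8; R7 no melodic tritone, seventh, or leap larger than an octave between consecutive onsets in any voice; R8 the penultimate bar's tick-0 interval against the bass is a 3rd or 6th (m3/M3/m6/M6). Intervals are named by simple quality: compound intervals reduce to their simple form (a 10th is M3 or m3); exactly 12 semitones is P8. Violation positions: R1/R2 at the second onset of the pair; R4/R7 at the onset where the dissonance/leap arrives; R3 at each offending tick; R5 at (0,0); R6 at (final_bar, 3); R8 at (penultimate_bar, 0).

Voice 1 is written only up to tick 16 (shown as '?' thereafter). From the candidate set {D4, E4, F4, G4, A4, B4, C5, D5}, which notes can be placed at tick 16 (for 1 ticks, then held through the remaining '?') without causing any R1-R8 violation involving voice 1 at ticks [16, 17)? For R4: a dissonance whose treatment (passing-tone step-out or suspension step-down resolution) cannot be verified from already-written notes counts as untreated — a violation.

D4: legal
E4: violates R4
F4: legal
G4: violates R4
A4: violates R2
B4: legal
C5: violates R4
D5: violates R2

{B4, D4, F4}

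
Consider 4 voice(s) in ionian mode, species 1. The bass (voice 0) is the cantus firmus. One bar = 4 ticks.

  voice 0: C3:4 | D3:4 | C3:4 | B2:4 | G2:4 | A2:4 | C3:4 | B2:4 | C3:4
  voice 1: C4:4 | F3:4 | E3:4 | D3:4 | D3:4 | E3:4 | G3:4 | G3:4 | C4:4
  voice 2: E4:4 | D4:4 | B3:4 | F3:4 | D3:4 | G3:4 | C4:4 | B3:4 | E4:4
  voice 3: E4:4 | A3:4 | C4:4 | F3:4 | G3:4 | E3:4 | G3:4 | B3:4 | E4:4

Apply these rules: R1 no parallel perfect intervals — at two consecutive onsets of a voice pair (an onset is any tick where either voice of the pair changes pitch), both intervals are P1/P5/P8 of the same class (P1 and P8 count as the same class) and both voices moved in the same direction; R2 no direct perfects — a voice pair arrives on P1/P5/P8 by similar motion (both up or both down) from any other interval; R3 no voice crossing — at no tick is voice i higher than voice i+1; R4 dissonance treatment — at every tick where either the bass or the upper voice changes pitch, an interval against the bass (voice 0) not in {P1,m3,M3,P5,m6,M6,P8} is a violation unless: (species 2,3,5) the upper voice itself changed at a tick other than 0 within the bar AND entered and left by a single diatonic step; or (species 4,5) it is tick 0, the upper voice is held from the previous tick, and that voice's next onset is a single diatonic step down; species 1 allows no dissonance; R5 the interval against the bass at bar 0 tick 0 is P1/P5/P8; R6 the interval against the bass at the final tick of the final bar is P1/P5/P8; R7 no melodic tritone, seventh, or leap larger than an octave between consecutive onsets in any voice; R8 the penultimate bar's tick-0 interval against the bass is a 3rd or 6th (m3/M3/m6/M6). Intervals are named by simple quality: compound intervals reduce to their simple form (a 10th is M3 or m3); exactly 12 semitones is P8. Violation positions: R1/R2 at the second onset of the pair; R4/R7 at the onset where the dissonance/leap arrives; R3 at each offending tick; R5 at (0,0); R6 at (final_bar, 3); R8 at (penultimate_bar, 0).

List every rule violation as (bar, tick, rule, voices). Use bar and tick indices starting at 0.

bar 0: v0=C3 v1=C4 v2=E4 v3=E4 downbeat M3
bar 1: v0=D3 v1=F3 v2=D4 v3=A3 downbeat P5
bar 2: v0=C3 v1=E3 v2=B3 v3=C4 downbeat P8
bar 3: v0=B2 v1=D3 v2=F3 v3=F3 downbeat TT
bar 4: v0=G2 v1=D3 v2=D3 v3=G3 downbeat P8
bar 5: v0=A2 v1=E3 v2=G3 v3=E3 downbeat P5
bar 6: v0=C3 v1=G3 v2=C4 v3=G3 downbeat P5
bar 7: v0=B2 v1=G3 v2=B3 v3=B3 downbeat P8
bar 8: v0=C3 v1=C4 v2=E4 v3=E4 downbeat M3
  -> R5 @ bar 0 tick 0 v(0, 2): opens on M3
  -> R5 @ bar 0 tick 0 v(0, 3): opens on M3
  -> R3 @ bar 1 tick 0 v(2, 3): D4 above A3
  -> R3 @ bar 1 tick 1 v(2, 3): D4 above A3
  -> R3 @ bar 1 tick 2 v(2, 3): D4 above A3
  -> R3 @ bar 1 tick 3 v(2, 3): D4 above A3
  -> R2 @ bar 2 tick 0 v(1, 2): F3/D4 M6 -> E3/B3 P5 similar
  -> R4 @ bar 2 tick 0 v(0, 2): C3/B3 M7 untreated
  -> R2 @ bar 3 tick 0 v(2, 3): B3/C4 m2 -> F3/F3 P1 similar
  -> R4 @ bar 3 tick 0 v(0, 2): B2/F3 TT untreated
  -> R4 @ bar 3 tick 0 v(0, 3): B2/F3 TT untreated
  -> R7 @ bar 3 tick 0 v(2,): B3->F3 leap 6st
  -> R2 @ bar 4 tick 0 v(0, 2): B2/F3 TT -> G2/D3 P5 similar
  -> R1 @ bar 5 tick 0 v(0, 1): G2/D3 P5 -> A2/E3 P5 similar
  -> R3 @ bar 5 tick 0 v(2, 3): G3 above E3
  -> R4 @ bar 5 tick 0 v(0, 2): A2/G3 m7 untreated
  -> R3 @ bar 5 tick 1 v(2, 3): G3 above E3
  -> R3 @ bar 5 tick 2 v(2, 3): G3 above E3
  -> R3 @ bar 5 tick 3 v(2, 3): G3 above E3
  -> R1 @ bar 6 tick 0 v(0, 1): A2/E3 P5 -> C3/G3 P5 similar
  -> R1 @ bar 6 tick 0 v(0, 3): A2/E3 P5 -> C3/G3 P5 similar
  -> R1 @ bar 6 tick 0 v(1, 3): E3/E3 P1 -> G3/G3 P1 similar
  -> R2 @ bar 6 tick 0 v(0, 2): A2/G3 m7 -> C3/C4 P8 similar
  -> R3 @ bar 6 tick 0 v(2, 3): C4 above G3
  -> R3 @ bar 6 tick 1 v(2, 3): C4 above G3
  -> R3 @ bar 6 tick 2 v(2, 3): C4 above G3
  -> R3 @ bar 6 tick 3 v(2, 3): C4 above G3
  -> R1 @ bar 7 tick 0 v(0, 2): C3/C4 P8 -> B2/B3 P8 similar
  -> R8 @ bar 7 tick 0 v(0, 2): penult P8 not 3rd/6th
  -> R8 @ bar 7 tick 0 v(0, 3): penult P8 not 3rd/6th
  -> R1 @ bar 8 tick 0 v(2, 3): B3/B3 P1 -> E4/E4 P1 similar
  -> R2 @ bar 8 tick 0 v(0, 1): B2/G3 m6 -> C3/C4 P8 similar
  -> R6 @ bar 8 tick 3 v(0, 2): closes on M3
  -> R6 @ bar 8 tick 3 v(0, 3): closes on M3

(0, 0, R5, (0, 2))
(0, 0, R5, (0, 3))
(1, 0, R3, (2, 3))
(1, 1, R3, (2, 3))
(1, 2, R3, (2, 3))
(1, 3, R3, (2, 3))
(2, 0, R2, (1, 2))
(2, 0, R4, (0, 2))
(3, 0, R2, (2, 3))
(3, 0, R4, (0, 2))
(3, 0, R4, (0, 3))
(3, 0, R7, (2,))
(4, 0, R2, (0, 2))
(5, 0, R1, (0, 1))
(5, 0, R3, (2, 3))
(5, 0, R4, (0, 2))
(5, 1, R3, (2, 3))
(5, 2, R3, (2, 3))
(5, 3, R3, (2, 3))
(6, 0, R1, (0, 1))
(6, 0, R1, (0, 3))
(6, 0, R1, (1, 3))
(6, 0, R2, (0, 2))
(6, 0, R3, (2, 3))
(6, 1, R3, (2, 3))
(6, 2, R3, (2, 3))
(6, 3, R3, (2, 3))
(7, 0, R1, (0, 2))
(7, 0, R8, (0, 2))
(7, 0, R8, (0, 3))
(8, 0, R1, (2, 3))
(8, 0, R2, (0, 1))
(8, 3, R6, (0, 2))
(8, 3, R6, (0, 3))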